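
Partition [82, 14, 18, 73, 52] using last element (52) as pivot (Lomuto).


Pivot: 52
  14 <= 52: swap -> [14, 82, 18, 73, 52]
  18 <= 52: swap -> [14, 18, 82, 73, 52]
Place pivot at 2: [14, 18, 52, 73, 82]

Partitioned: [14, 18, 52, 73, 82]


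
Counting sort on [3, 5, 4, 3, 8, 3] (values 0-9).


Input: [3, 5, 4, 3, 8, 3]
Counts: [0, 0, 0, 3, 1, 1, 0, 0, 1, 0]

Sorted: [3, 3, 3, 4, 5, 8]


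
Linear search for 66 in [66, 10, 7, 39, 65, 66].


i=0: 66==66 found!

Found at 0, 1 comps


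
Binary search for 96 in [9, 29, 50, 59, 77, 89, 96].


Step 1: lo=0, hi=6, mid=3, val=59
Step 2: lo=4, hi=6, mid=5, val=89
Step 3: lo=6, hi=6, mid=6, val=96

Found at index 6


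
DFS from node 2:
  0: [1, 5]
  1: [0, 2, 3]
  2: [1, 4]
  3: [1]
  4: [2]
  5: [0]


Visit 2, push [4, 1]
Visit 1, push [3, 0]
Visit 0, push [5]
Visit 5, push []
Visit 3, push []
Visit 4, push []

DFS order: [2, 1, 0, 5, 3, 4]


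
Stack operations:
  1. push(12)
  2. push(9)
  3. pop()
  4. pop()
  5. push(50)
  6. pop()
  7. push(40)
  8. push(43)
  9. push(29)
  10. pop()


push(12) -> [12]
push(9) -> [12, 9]
pop()->9, [12]
pop()->12, []
push(50) -> [50]
pop()->50, []
push(40) -> [40]
push(43) -> [40, 43]
push(29) -> [40, 43, 29]
pop()->29, [40, 43]

Final stack: [40, 43]


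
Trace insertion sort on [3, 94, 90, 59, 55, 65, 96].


Initial: [3, 94, 90, 59, 55, 65, 96]
Insert 94: [3, 94, 90, 59, 55, 65, 96]
Insert 90: [3, 90, 94, 59, 55, 65, 96]
Insert 59: [3, 59, 90, 94, 55, 65, 96]
Insert 55: [3, 55, 59, 90, 94, 65, 96]
Insert 65: [3, 55, 59, 65, 90, 94, 96]
Insert 96: [3, 55, 59, 65, 90, 94, 96]

Sorted: [3, 55, 59, 65, 90, 94, 96]


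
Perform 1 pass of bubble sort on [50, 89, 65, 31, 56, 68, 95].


Initial: [50, 89, 65, 31, 56, 68, 95]
Pass 1: [50, 65, 31, 56, 68, 89, 95] (4 swaps)

After 1 pass: [50, 65, 31, 56, 68, 89, 95]


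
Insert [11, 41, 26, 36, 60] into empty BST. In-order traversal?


Insert 11: root
Insert 41: R from 11
Insert 26: R from 11 -> L from 41
Insert 36: R from 11 -> L from 41 -> R from 26
Insert 60: R from 11 -> R from 41

In-order: [11, 26, 36, 41, 60]


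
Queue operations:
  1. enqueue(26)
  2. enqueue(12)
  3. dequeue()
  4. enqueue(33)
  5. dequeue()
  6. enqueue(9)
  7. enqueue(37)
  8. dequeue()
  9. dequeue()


enqueue(26) -> [26]
enqueue(12) -> [26, 12]
dequeue()->26, [12]
enqueue(33) -> [12, 33]
dequeue()->12, [33]
enqueue(9) -> [33, 9]
enqueue(37) -> [33, 9, 37]
dequeue()->33, [9, 37]
dequeue()->9, [37]

Final queue: [37]


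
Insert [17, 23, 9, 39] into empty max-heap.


Insert 17: [17]
Insert 23: [23, 17]
Insert 9: [23, 17, 9]
Insert 39: [39, 23, 9, 17]

Final heap: [39, 23, 9, 17]


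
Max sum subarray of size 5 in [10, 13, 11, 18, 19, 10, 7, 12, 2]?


[0:5]: 71
[1:6]: 71
[2:7]: 65
[3:8]: 66
[4:9]: 50

Max: 71 at [0:5]


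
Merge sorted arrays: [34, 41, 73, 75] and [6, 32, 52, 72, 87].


Take 6 from B
Take 32 from B
Take 34 from A
Take 41 from A
Take 52 from B
Take 72 from B
Take 73 from A
Take 75 from A

Merged: [6, 32, 34, 41, 52, 72, 73, 75, 87]


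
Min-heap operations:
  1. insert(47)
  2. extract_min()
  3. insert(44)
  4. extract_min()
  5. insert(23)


insert(47) -> [47]
extract_min()->47, []
insert(44) -> [44]
extract_min()->44, []
insert(23) -> [23]

Final heap: [23]


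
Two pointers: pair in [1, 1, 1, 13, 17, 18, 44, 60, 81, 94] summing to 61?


lo=0(1)+hi=9(94)=95
lo=0(1)+hi=8(81)=82
lo=0(1)+hi=7(60)=61

Yes: 1+60=61


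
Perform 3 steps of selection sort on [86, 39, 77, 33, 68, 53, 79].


Initial: [86, 39, 77, 33, 68, 53, 79]
Step 1: min=33 at 3
  Swap: [33, 39, 77, 86, 68, 53, 79]
Step 2: min=39 at 1
  Swap: [33, 39, 77, 86, 68, 53, 79]
Step 3: min=53 at 5
  Swap: [33, 39, 53, 86, 68, 77, 79]

After 3 steps: [33, 39, 53, 86, 68, 77, 79]


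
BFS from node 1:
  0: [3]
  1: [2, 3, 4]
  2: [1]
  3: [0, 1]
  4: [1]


Visit 1, enqueue [2, 3, 4]
Visit 2, enqueue []
Visit 3, enqueue [0]
Visit 4, enqueue []
Visit 0, enqueue []

BFS order: [1, 2, 3, 4, 0]


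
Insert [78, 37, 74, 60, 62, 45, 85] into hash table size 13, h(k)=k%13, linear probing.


Insert 78: h=0 -> slot 0
Insert 37: h=11 -> slot 11
Insert 74: h=9 -> slot 9
Insert 60: h=8 -> slot 8
Insert 62: h=10 -> slot 10
Insert 45: h=6 -> slot 6
Insert 85: h=7 -> slot 7

Table: [78, None, None, None, None, None, 45, 85, 60, 74, 62, 37, None]


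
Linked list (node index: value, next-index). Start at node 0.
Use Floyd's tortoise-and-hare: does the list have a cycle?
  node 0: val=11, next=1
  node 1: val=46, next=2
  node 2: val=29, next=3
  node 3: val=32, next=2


Floyd's tortoise (slow, +1) and hare (fast, +2):
  init: slow=0, fast=0
  step 1: slow=1, fast=2
  step 2: slow=2, fast=2
  slow == fast at node 2: cycle detected

Cycle: yes


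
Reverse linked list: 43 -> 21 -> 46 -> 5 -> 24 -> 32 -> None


Step 1: curr=43, set curr.next=prev(None) | reversed so far: 43
Step 2: curr=21, set curr.next=prev(43) | reversed so far: 21 -> 43
Step 3: curr=46, set curr.next=prev(21) | reversed so far: 46 -> 21 -> 43
Step 4: curr=5, set curr.next=prev(46) | reversed so far: 5 -> 46 -> 21 -> 43
Step 5: curr=24, set curr.next=prev(5) | reversed so far: 24 -> 5 -> 46 -> 21 -> 43
Step 6: curr=32, set curr.next=prev(24) | reversed so far: 32 -> 24 -> 5 -> 46 -> 21 -> 43

32 -> 24 -> 5 -> 46 -> 21 -> 43 -> None


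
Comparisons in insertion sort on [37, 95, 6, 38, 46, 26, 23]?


Algorithm: insertion sort
Input: [37, 95, 6, 38, 46, 26, 23]
Sorted: [6, 23, 26, 37, 38, 46, 95]

18


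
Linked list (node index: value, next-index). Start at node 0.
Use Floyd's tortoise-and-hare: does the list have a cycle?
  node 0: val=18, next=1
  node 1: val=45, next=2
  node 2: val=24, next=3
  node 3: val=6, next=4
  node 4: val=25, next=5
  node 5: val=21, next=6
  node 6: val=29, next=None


Floyd's tortoise (slow, +1) and hare (fast, +2):
  init: slow=0, fast=0
  step 1: slow=1, fast=2
  step 2: slow=2, fast=4
  step 3: slow=3, fast=6
  step 4: fast -> None, no cycle

Cycle: no


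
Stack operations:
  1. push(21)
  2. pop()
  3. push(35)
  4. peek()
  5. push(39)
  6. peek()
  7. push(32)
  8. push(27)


push(21) -> [21]
pop()->21, []
push(35) -> [35]
peek()->35
push(39) -> [35, 39]
peek()->39
push(32) -> [35, 39, 32]
push(27) -> [35, 39, 32, 27]

Final stack: [35, 39, 32, 27]


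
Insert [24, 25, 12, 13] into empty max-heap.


Insert 24: [24]
Insert 25: [25, 24]
Insert 12: [25, 24, 12]
Insert 13: [25, 24, 12, 13]

Final heap: [25, 24, 12, 13]


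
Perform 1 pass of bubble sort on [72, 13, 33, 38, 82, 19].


Initial: [72, 13, 33, 38, 82, 19]
Pass 1: [13, 33, 38, 72, 19, 82] (4 swaps)

After 1 pass: [13, 33, 38, 72, 19, 82]


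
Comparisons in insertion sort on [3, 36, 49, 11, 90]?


Algorithm: insertion sort
Input: [3, 36, 49, 11, 90]
Sorted: [3, 11, 36, 49, 90]

6


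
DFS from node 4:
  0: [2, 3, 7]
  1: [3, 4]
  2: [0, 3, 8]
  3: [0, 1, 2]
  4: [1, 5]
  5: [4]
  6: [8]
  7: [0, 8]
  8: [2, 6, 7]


Visit 4, push [5, 1]
Visit 1, push [3]
Visit 3, push [2, 0]
Visit 0, push [7, 2]
Visit 2, push [8]
Visit 8, push [7, 6]
Visit 6, push []
Visit 7, push []
Visit 5, push []

DFS order: [4, 1, 3, 0, 2, 8, 6, 7, 5]


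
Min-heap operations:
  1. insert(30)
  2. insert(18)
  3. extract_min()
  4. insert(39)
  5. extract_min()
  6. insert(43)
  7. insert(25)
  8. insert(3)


insert(30) -> [30]
insert(18) -> [18, 30]
extract_min()->18, [30]
insert(39) -> [30, 39]
extract_min()->30, [39]
insert(43) -> [39, 43]
insert(25) -> [25, 43, 39]
insert(3) -> [3, 25, 39, 43]

Final heap: [3, 25, 39, 43]


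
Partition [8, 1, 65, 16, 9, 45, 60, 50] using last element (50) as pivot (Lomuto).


Pivot: 50
  8 <= 50: advance i (no swap)
  1 <= 50: advance i (no swap)
  16 <= 50: swap -> [8, 1, 16, 65, 9, 45, 60, 50]
  9 <= 50: swap -> [8, 1, 16, 9, 65, 45, 60, 50]
  45 <= 50: swap -> [8, 1, 16, 9, 45, 65, 60, 50]
Place pivot at 5: [8, 1, 16, 9, 45, 50, 60, 65]

Partitioned: [8, 1, 16, 9, 45, 50, 60, 65]


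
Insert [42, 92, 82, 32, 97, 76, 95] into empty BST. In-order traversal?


Insert 42: root
Insert 92: R from 42
Insert 82: R from 42 -> L from 92
Insert 32: L from 42
Insert 97: R from 42 -> R from 92
Insert 76: R from 42 -> L from 92 -> L from 82
Insert 95: R from 42 -> R from 92 -> L from 97

In-order: [32, 42, 76, 82, 92, 95, 97]


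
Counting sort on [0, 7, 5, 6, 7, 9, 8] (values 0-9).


Input: [0, 7, 5, 6, 7, 9, 8]
Counts: [1, 0, 0, 0, 0, 1, 1, 2, 1, 1]

Sorted: [0, 5, 6, 7, 7, 8, 9]


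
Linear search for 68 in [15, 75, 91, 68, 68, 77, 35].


i=0: 15!=68
i=1: 75!=68
i=2: 91!=68
i=3: 68==68 found!

Found at 3, 4 comps


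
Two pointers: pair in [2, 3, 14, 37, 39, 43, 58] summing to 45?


lo=0(2)+hi=6(58)=60
lo=0(2)+hi=5(43)=45

Yes: 2+43=45


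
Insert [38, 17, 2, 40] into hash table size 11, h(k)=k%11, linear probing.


Insert 38: h=5 -> slot 5
Insert 17: h=6 -> slot 6
Insert 2: h=2 -> slot 2
Insert 40: h=7 -> slot 7

Table: [None, None, 2, None, None, 38, 17, 40, None, None, None]


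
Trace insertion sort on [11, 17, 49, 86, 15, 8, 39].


Initial: [11, 17, 49, 86, 15, 8, 39]
Insert 17: [11, 17, 49, 86, 15, 8, 39]
Insert 49: [11, 17, 49, 86, 15, 8, 39]
Insert 86: [11, 17, 49, 86, 15, 8, 39]
Insert 15: [11, 15, 17, 49, 86, 8, 39]
Insert 8: [8, 11, 15, 17, 49, 86, 39]
Insert 39: [8, 11, 15, 17, 39, 49, 86]

Sorted: [8, 11, 15, 17, 39, 49, 86]


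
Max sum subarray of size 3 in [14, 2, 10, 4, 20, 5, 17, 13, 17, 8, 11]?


[0:3]: 26
[1:4]: 16
[2:5]: 34
[3:6]: 29
[4:7]: 42
[5:8]: 35
[6:9]: 47
[7:10]: 38
[8:11]: 36

Max: 47 at [6:9]


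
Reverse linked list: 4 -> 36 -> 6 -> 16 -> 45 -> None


Step 1: curr=4, set curr.next=prev(None) | reversed so far: 4
Step 2: curr=36, set curr.next=prev(4) | reversed so far: 36 -> 4
Step 3: curr=6, set curr.next=prev(36) | reversed so far: 6 -> 36 -> 4
Step 4: curr=16, set curr.next=prev(6) | reversed so far: 16 -> 6 -> 36 -> 4
Step 5: curr=45, set curr.next=prev(16) | reversed so far: 45 -> 16 -> 6 -> 36 -> 4

45 -> 16 -> 6 -> 36 -> 4 -> None


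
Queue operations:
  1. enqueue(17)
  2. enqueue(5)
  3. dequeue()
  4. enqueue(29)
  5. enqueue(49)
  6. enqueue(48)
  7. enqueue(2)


enqueue(17) -> [17]
enqueue(5) -> [17, 5]
dequeue()->17, [5]
enqueue(29) -> [5, 29]
enqueue(49) -> [5, 29, 49]
enqueue(48) -> [5, 29, 49, 48]
enqueue(2) -> [5, 29, 49, 48, 2]

Final queue: [5, 29, 49, 48, 2]


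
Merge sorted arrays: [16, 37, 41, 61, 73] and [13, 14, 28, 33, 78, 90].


Take 13 from B
Take 14 from B
Take 16 from A
Take 28 from B
Take 33 from B
Take 37 from A
Take 41 from A
Take 61 from A
Take 73 from A

Merged: [13, 14, 16, 28, 33, 37, 41, 61, 73, 78, 90]


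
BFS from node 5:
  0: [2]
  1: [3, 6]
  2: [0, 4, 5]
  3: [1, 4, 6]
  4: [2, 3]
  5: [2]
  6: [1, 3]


Visit 5, enqueue [2]
Visit 2, enqueue [0, 4]
Visit 0, enqueue []
Visit 4, enqueue [3]
Visit 3, enqueue [1, 6]
Visit 1, enqueue []
Visit 6, enqueue []

BFS order: [5, 2, 0, 4, 3, 1, 6]


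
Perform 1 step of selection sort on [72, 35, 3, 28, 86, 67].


Initial: [72, 35, 3, 28, 86, 67]
Step 1: min=3 at 2
  Swap: [3, 35, 72, 28, 86, 67]

After 1 step: [3, 35, 72, 28, 86, 67]


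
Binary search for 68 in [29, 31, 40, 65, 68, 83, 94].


Step 1: lo=0, hi=6, mid=3, val=65
Step 2: lo=4, hi=6, mid=5, val=83
Step 3: lo=4, hi=4, mid=4, val=68

Found at index 4


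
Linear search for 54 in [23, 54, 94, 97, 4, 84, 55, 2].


i=0: 23!=54
i=1: 54==54 found!

Found at 1, 2 comps


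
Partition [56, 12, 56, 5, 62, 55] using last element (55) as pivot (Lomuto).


Pivot: 55
  12 <= 55: swap -> [12, 56, 56, 5, 62, 55]
  5 <= 55: swap -> [12, 5, 56, 56, 62, 55]
Place pivot at 2: [12, 5, 55, 56, 62, 56]

Partitioned: [12, 5, 55, 56, 62, 56]


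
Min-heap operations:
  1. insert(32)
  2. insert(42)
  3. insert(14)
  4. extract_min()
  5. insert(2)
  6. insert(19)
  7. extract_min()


insert(32) -> [32]
insert(42) -> [32, 42]
insert(14) -> [14, 42, 32]
extract_min()->14, [32, 42]
insert(2) -> [2, 42, 32]
insert(19) -> [2, 19, 32, 42]
extract_min()->2, [19, 42, 32]

Final heap: [19, 42, 32]


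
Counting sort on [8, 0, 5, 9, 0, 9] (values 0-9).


Input: [8, 0, 5, 9, 0, 9]
Counts: [2, 0, 0, 0, 0, 1, 0, 0, 1, 2]

Sorted: [0, 0, 5, 8, 9, 9]


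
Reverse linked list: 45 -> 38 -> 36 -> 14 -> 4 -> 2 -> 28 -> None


Step 1: curr=45, set curr.next=prev(None) | reversed so far: 45
Step 2: curr=38, set curr.next=prev(45) | reversed so far: 38 -> 45
Step 3: curr=36, set curr.next=prev(38) | reversed so far: 36 -> 38 -> 45
Step 4: curr=14, set curr.next=prev(36) | reversed so far: 14 -> 36 -> 38 -> 45
Step 5: curr=4, set curr.next=prev(14) | reversed so far: 4 -> 14 -> 36 -> 38 -> 45
Step 6: curr=2, set curr.next=prev(4) | reversed so far: 2 -> 4 -> 14 -> 36 -> 38 -> 45
Step 7: curr=28, set curr.next=prev(2) | reversed so far: 28 -> 2 -> 4 -> 14 -> 36 -> 38 -> 45

28 -> 2 -> 4 -> 14 -> 36 -> 38 -> 45 -> None


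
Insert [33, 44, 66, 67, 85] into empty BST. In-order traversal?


Insert 33: root
Insert 44: R from 33
Insert 66: R from 33 -> R from 44
Insert 67: R from 33 -> R from 44 -> R from 66
Insert 85: R from 33 -> R from 44 -> R from 66 -> R from 67

In-order: [33, 44, 66, 67, 85]


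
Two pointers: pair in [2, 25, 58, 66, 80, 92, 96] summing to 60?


lo=0(2)+hi=6(96)=98
lo=0(2)+hi=5(92)=94
lo=0(2)+hi=4(80)=82
lo=0(2)+hi=3(66)=68
lo=0(2)+hi=2(58)=60

Yes: 2+58=60


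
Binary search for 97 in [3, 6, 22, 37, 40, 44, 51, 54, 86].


Step 1: lo=0, hi=8, mid=4, val=40
Step 2: lo=5, hi=8, mid=6, val=51
Step 3: lo=7, hi=8, mid=7, val=54
Step 4: lo=8, hi=8, mid=8, val=86

Not found


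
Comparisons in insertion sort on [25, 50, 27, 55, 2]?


Algorithm: insertion sort
Input: [25, 50, 27, 55, 2]
Sorted: [2, 25, 27, 50, 55]

8


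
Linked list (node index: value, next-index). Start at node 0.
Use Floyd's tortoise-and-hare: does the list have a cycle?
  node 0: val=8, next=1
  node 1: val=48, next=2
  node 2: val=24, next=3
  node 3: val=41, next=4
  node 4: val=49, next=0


Floyd's tortoise (slow, +1) and hare (fast, +2):
  init: slow=0, fast=0
  step 1: slow=1, fast=2
  step 2: slow=2, fast=4
  step 3: slow=3, fast=1
  step 4: slow=4, fast=3
  step 5: slow=0, fast=0
  slow == fast at node 0: cycle detected

Cycle: yes


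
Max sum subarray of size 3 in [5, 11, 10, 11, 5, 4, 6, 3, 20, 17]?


[0:3]: 26
[1:4]: 32
[2:5]: 26
[3:6]: 20
[4:7]: 15
[5:8]: 13
[6:9]: 29
[7:10]: 40

Max: 40 at [7:10]


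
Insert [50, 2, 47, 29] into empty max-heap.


Insert 50: [50]
Insert 2: [50, 2]
Insert 47: [50, 2, 47]
Insert 29: [50, 29, 47, 2]

Final heap: [50, 29, 47, 2]


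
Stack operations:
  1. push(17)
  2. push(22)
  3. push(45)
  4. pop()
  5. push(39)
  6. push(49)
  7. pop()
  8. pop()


push(17) -> [17]
push(22) -> [17, 22]
push(45) -> [17, 22, 45]
pop()->45, [17, 22]
push(39) -> [17, 22, 39]
push(49) -> [17, 22, 39, 49]
pop()->49, [17, 22, 39]
pop()->39, [17, 22]

Final stack: [17, 22]


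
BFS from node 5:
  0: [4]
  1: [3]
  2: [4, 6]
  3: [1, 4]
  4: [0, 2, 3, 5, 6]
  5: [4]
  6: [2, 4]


Visit 5, enqueue [4]
Visit 4, enqueue [0, 2, 3, 6]
Visit 0, enqueue []
Visit 2, enqueue []
Visit 3, enqueue [1]
Visit 6, enqueue []
Visit 1, enqueue []

BFS order: [5, 4, 0, 2, 3, 6, 1]


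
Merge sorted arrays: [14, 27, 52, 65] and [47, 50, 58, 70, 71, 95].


Take 14 from A
Take 27 from A
Take 47 from B
Take 50 from B
Take 52 from A
Take 58 from B
Take 65 from A

Merged: [14, 27, 47, 50, 52, 58, 65, 70, 71, 95]


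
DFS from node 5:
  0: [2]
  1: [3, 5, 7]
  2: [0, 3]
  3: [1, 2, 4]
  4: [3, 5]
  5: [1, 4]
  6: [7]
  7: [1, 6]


Visit 5, push [4, 1]
Visit 1, push [7, 3]
Visit 3, push [4, 2]
Visit 2, push [0]
Visit 0, push []
Visit 4, push []
Visit 7, push [6]
Visit 6, push []

DFS order: [5, 1, 3, 2, 0, 4, 7, 6]


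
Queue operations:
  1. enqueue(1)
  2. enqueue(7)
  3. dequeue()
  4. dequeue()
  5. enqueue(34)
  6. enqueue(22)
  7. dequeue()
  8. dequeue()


enqueue(1) -> [1]
enqueue(7) -> [1, 7]
dequeue()->1, [7]
dequeue()->7, []
enqueue(34) -> [34]
enqueue(22) -> [34, 22]
dequeue()->34, [22]
dequeue()->22, []

Final queue: []


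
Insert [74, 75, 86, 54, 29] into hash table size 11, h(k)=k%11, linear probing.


Insert 74: h=8 -> slot 8
Insert 75: h=9 -> slot 9
Insert 86: h=9, 1 probes -> slot 10
Insert 54: h=10, 1 probes -> slot 0
Insert 29: h=7 -> slot 7

Table: [54, None, None, None, None, None, None, 29, 74, 75, 86]


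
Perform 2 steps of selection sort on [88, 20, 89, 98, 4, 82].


Initial: [88, 20, 89, 98, 4, 82]
Step 1: min=4 at 4
  Swap: [4, 20, 89, 98, 88, 82]
Step 2: min=20 at 1
  Swap: [4, 20, 89, 98, 88, 82]

After 2 steps: [4, 20, 89, 98, 88, 82]


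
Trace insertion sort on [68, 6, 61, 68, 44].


Initial: [68, 6, 61, 68, 44]
Insert 6: [6, 68, 61, 68, 44]
Insert 61: [6, 61, 68, 68, 44]
Insert 68: [6, 61, 68, 68, 44]
Insert 44: [6, 44, 61, 68, 68]

Sorted: [6, 44, 61, 68, 68]


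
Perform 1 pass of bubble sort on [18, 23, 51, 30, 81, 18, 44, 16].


Initial: [18, 23, 51, 30, 81, 18, 44, 16]
Pass 1: [18, 23, 30, 51, 18, 44, 16, 81] (4 swaps)

After 1 pass: [18, 23, 30, 51, 18, 44, 16, 81]


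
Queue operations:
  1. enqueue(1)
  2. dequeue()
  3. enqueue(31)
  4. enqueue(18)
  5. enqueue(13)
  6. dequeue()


enqueue(1) -> [1]
dequeue()->1, []
enqueue(31) -> [31]
enqueue(18) -> [31, 18]
enqueue(13) -> [31, 18, 13]
dequeue()->31, [18, 13]

Final queue: [18, 13]


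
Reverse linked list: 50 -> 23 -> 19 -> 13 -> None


Step 1: curr=50, set curr.next=prev(None) | reversed so far: 50
Step 2: curr=23, set curr.next=prev(50) | reversed so far: 23 -> 50
Step 3: curr=19, set curr.next=prev(23) | reversed so far: 19 -> 23 -> 50
Step 4: curr=13, set curr.next=prev(19) | reversed so far: 13 -> 19 -> 23 -> 50

13 -> 19 -> 23 -> 50 -> None


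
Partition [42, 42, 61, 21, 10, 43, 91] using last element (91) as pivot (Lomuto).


Pivot: 91
  42 <= 91: advance i (no swap)
  42 <= 91: advance i (no swap)
  61 <= 91: advance i (no swap)
  21 <= 91: advance i (no swap)
  10 <= 91: advance i (no swap)
  43 <= 91: advance i (no swap)
Place pivot at 6: [42, 42, 61, 21, 10, 43, 91]

Partitioned: [42, 42, 61, 21, 10, 43, 91]


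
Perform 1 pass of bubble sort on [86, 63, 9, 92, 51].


Initial: [86, 63, 9, 92, 51]
Pass 1: [63, 9, 86, 51, 92] (3 swaps)

After 1 pass: [63, 9, 86, 51, 92]


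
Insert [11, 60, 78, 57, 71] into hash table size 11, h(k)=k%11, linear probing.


Insert 11: h=0 -> slot 0
Insert 60: h=5 -> slot 5
Insert 78: h=1 -> slot 1
Insert 57: h=2 -> slot 2
Insert 71: h=5, 1 probes -> slot 6

Table: [11, 78, 57, None, None, 60, 71, None, None, None, None]


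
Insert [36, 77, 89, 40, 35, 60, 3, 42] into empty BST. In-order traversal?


Insert 36: root
Insert 77: R from 36
Insert 89: R from 36 -> R from 77
Insert 40: R from 36 -> L from 77
Insert 35: L from 36
Insert 60: R from 36 -> L from 77 -> R from 40
Insert 3: L from 36 -> L from 35
Insert 42: R from 36 -> L from 77 -> R from 40 -> L from 60

In-order: [3, 35, 36, 40, 42, 60, 77, 89]


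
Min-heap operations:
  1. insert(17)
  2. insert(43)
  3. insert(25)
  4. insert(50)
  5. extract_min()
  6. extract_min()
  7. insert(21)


insert(17) -> [17]
insert(43) -> [17, 43]
insert(25) -> [17, 43, 25]
insert(50) -> [17, 43, 25, 50]
extract_min()->17, [25, 43, 50]
extract_min()->25, [43, 50]
insert(21) -> [21, 50, 43]

Final heap: [21, 50, 43]


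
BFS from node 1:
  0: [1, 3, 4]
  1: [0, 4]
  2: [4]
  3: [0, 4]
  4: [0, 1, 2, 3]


Visit 1, enqueue [0, 4]
Visit 0, enqueue [3]
Visit 4, enqueue [2]
Visit 3, enqueue []
Visit 2, enqueue []

BFS order: [1, 0, 4, 3, 2]


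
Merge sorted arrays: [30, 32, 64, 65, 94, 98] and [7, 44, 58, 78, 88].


Take 7 from B
Take 30 from A
Take 32 from A
Take 44 from B
Take 58 from B
Take 64 from A
Take 65 from A
Take 78 from B
Take 88 from B

Merged: [7, 30, 32, 44, 58, 64, 65, 78, 88, 94, 98]


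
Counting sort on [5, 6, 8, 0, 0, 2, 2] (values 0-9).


Input: [5, 6, 8, 0, 0, 2, 2]
Counts: [2, 0, 2, 0, 0, 1, 1, 0, 1, 0]

Sorted: [0, 0, 2, 2, 5, 6, 8]


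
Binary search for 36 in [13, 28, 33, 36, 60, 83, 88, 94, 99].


Step 1: lo=0, hi=8, mid=4, val=60
Step 2: lo=0, hi=3, mid=1, val=28
Step 3: lo=2, hi=3, mid=2, val=33
Step 4: lo=3, hi=3, mid=3, val=36

Found at index 3


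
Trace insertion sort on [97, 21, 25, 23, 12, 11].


Initial: [97, 21, 25, 23, 12, 11]
Insert 21: [21, 97, 25, 23, 12, 11]
Insert 25: [21, 25, 97, 23, 12, 11]
Insert 23: [21, 23, 25, 97, 12, 11]
Insert 12: [12, 21, 23, 25, 97, 11]
Insert 11: [11, 12, 21, 23, 25, 97]

Sorted: [11, 12, 21, 23, 25, 97]


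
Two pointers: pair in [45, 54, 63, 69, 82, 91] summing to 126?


lo=0(45)+hi=5(91)=136
lo=0(45)+hi=4(82)=127
lo=0(45)+hi=3(69)=114
lo=1(54)+hi=3(69)=123
lo=2(63)+hi=3(69)=132

No pair found


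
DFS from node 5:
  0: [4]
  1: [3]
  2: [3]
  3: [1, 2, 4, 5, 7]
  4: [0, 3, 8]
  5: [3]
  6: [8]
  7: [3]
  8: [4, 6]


Visit 5, push [3]
Visit 3, push [7, 4, 2, 1]
Visit 1, push []
Visit 2, push []
Visit 4, push [8, 0]
Visit 0, push []
Visit 8, push [6]
Visit 6, push []
Visit 7, push []

DFS order: [5, 3, 1, 2, 4, 0, 8, 6, 7]


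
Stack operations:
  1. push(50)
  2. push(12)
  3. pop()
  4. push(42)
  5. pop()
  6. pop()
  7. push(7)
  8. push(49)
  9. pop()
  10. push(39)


push(50) -> [50]
push(12) -> [50, 12]
pop()->12, [50]
push(42) -> [50, 42]
pop()->42, [50]
pop()->50, []
push(7) -> [7]
push(49) -> [7, 49]
pop()->49, [7]
push(39) -> [7, 39]

Final stack: [7, 39]


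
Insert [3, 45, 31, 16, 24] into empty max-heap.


Insert 3: [3]
Insert 45: [45, 3]
Insert 31: [45, 3, 31]
Insert 16: [45, 16, 31, 3]
Insert 24: [45, 24, 31, 3, 16]

Final heap: [45, 24, 31, 3, 16]


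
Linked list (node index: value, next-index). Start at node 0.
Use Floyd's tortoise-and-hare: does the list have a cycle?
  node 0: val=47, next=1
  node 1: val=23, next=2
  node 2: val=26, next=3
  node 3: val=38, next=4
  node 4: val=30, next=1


Floyd's tortoise (slow, +1) and hare (fast, +2):
  init: slow=0, fast=0
  step 1: slow=1, fast=2
  step 2: slow=2, fast=4
  step 3: slow=3, fast=2
  step 4: slow=4, fast=4
  slow == fast at node 4: cycle detected

Cycle: yes


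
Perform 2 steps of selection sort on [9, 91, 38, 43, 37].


Initial: [9, 91, 38, 43, 37]
Step 1: min=9 at 0
  Swap: [9, 91, 38, 43, 37]
Step 2: min=37 at 4
  Swap: [9, 37, 38, 43, 91]

After 2 steps: [9, 37, 38, 43, 91]


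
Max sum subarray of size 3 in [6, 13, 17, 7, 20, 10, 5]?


[0:3]: 36
[1:4]: 37
[2:5]: 44
[3:6]: 37
[4:7]: 35

Max: 44 at [2:5]


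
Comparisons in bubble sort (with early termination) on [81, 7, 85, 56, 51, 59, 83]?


Algorithm: bubble sort (with early termination)
Input: [81, 7, 85, 56, 51, 59, 83]
Sorted: [7, 51, 56, 59, 81, 83, 85]

18


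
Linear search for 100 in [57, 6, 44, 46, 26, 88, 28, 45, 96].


i=0: 57!=100
i=1: 6!=100
i=2: 44!=100
i=3: 46!=100
i=4: 26!=100
i=5: 88!=100
i=6: 28!=100
i=7: 45!=100
i=8: 96!=100

Not found, 9 comps


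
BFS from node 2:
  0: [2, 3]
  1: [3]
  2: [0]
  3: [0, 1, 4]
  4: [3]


Visit 2, enqueue [0]
Visit 0, enqueue [3]
Visit 3, enqueue [1, 4]
Visit 1, enqueue []
Visit 4, enqueue []

BFS order: [2, 0, 3, 1, 4]


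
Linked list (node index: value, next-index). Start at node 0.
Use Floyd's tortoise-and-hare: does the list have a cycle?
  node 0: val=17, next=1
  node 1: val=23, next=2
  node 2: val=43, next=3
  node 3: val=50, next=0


Floyd's tortoise (slow, +1) and hare (fast, +2):
  init: slow=0, fast=0
  step 1: slow=1, fast=2
  step 2: slow=2, fast=0
  step 3: slow=3, fast=2
  step 4: slow=0, fast=0
  slow == fast at node 0: cycle detected

Cycle: yes


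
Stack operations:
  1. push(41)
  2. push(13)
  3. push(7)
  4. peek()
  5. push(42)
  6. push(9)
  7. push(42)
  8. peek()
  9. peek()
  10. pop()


push(41) -> [41]
push(13) -> [41, 13]
push(7) -> [41, 13, 7]
peek()->7
push(42) -> [41, 13, 7, 42]
push(9) -> [41, 13, 7, 42, 9]
push(42) -> [41, 13, 7, 42, 9, 42]
peek()->42
peek()->42
pop()->42, [41, 13, 7, 42, 9]

Final stack: [41, 13, 7, 42, 9]


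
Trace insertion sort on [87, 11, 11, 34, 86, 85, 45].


Initial: [87, 11, 11, 34, 86, 85, 45]
Insert 11: [11, 87, 11, 34, 86, 85, 45]
Insert 11: [11, 11, 87, 34, 86, 85, 45]
Insert 34: [11, 11, 34, 87, 86, 85, 45]
Insert 86: [11, 11, 34, 86, 87, 85, 45]
Insert 85: [11, 11, 34, 85, 86, 87, 45]
Insert 45: [11, 11, 34, 45, 85, 86, 87]

Sorted: [11, 11, 34, 45, 85, 86, 87]


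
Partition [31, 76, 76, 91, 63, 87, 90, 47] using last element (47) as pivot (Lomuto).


Pivot: 47
  31 <= 47: advance i (no swap)
Place pivot at 1: [31, 47, 76, 91, 63, 87, 90, 76]

Partitioned: [31, 47, 76, 91, 63, 87, 90, 76]


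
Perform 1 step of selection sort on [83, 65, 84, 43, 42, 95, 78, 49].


Initial: [83, 65, 84, 43, 42, 95, 78, 49]
Step 1: min=42 at 4
  Swap: [42, 65, 84, 43, 83, 95, 78, 49]

After 1 step: [42, 65, 84, 43, 83, 95, 78, 49]


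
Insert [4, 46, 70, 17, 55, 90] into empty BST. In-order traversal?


Insert 4: root
Insert 46: R from 4
Insert 70: R from 4 -> R from 46
Insert 17: R from 4 -> L from 46
Insert 55: R from 4 -> R from 46 -> L from 70
Insert 90: R from 4 -> R from 46 -> R from 70

In-order: [4, 17, 46, 55, 70, 90]


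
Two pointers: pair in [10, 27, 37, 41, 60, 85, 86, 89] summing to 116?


lo=0(10)+hi=7(89)=99
lo=1(27)+hi=7(89)=116

Yes: 27+89=116


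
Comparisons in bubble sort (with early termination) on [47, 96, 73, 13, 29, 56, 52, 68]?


Algorithm: bubble sort (with early termination)
Input: [47, 96, 73, 13, 29, 56, 52, 68]
Sorted: [13, 29, 47, 52, 56, 68, 73, 96]

22


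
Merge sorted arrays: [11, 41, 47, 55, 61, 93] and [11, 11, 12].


Take 11 from A
Take 11 from B
Take 11 from B
Take 12 from B

Merged: [11, 11, 11, 12, 41, 47, 55, 61, 93]


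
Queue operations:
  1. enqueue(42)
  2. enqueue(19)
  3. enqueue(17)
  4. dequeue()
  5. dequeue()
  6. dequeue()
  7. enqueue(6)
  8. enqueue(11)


enqueue(42) -> [42]
enqueue(19) -> [42, 19]
enqueue(17) -> [42, 19, 17]
dequeue()->42, [19, 17]
dequeue()->19, [17]
dequeue()->17, []
enqueue(6) -> [6]
enqueue(11) -> [6, 11]

Final queue: [6, 11]


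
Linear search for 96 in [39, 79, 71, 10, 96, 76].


i=0: 39!=96
i=1: 79!=96
i=2: 71!=96
i=3: 10!=96
i=4: 96==96 found!

Found at 4, 5 comps


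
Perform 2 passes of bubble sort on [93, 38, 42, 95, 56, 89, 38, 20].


Initial: [93, 38, 42, 95, 56, 89, 38, 20]
Pass 1: [38, 42, 93, 56, 89, 38, 20, 95] (6 swaps)
Pass 2: [38, 42, 56, 89, 38, 20, 93, 95] (4 swaps)

After 2 passes: [38, 42, 56, 89, 38, 20, 93, 95]


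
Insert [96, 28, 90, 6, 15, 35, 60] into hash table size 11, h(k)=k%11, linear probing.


Insert 96: h=8 -> slot 8
Insert 28: h=6 -> slot 6
Insert 90: h=2 -> slot 2
Insert 6: h=6, 1 probes -> slot 7
Insert 15: h=4 -> slot 4
Insert 35: h=2, 1 probes -> slot 3
Insert 60: h=5 -> slot 5

Table: [None, None, 90, 35, 15, 60, 28, 6, 96, None, None]


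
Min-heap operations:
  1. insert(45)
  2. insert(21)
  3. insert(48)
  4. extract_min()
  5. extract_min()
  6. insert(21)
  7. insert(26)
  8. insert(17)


insert(45) -> [45]
insert(21) -> [21, 45]
insert(48) -> [21, 45, 48]
extract_min()->21, [45, 48]
extract_min()->45, [48]
insert(21) -> [21, 48]
insert(26) -> [21, 48, 26]
insert(17) -> [17, 21, 26, 48]

Final heap: [17, 21, 26, 48]


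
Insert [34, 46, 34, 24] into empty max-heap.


Insert 34: [34]
Insert 46: [46, 34]
Insert 34: [46, 34, 34]
Insert 24: [46, 34, 34, 24]

Final heap: [46, 34, 34, 24]


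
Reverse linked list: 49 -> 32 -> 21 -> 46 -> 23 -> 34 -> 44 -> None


Step 1: curr=49, set curr.next=prev(None) | reversed so far: 49
Step 2: curr=32, set curr.next=prev(49) | reversed so far: 32 -> 49
Step 3: curr=21, set curr.next=prev(32) | reversed so far: 21 -> 32 -> 49
Step 4: curr=46, set curr.next=prev(21) | reversed so far: 46 -> 21 -> 32 -> 49
Step 5: curr=23, set curr.next=prev(46) | reversed so far: 23 -> 46 -> 21 -> 32 -> 49
Step 6: curr=34, set curr.next=prev(23) | reversed so far: 34 -> 23 -> 46 -> 21 -> 32 -> 49
Step 7: curr=44, set curr.next=prev(34) | reversed so far: 44 -> 34 -> 23 -> 46 -> 21 -> 32 -> 49

44 -> 34 -> 23 -> 46 -> 21 -> 32 -> 49 -> None


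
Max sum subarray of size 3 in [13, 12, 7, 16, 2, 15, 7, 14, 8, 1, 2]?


[0:3]: 32
[1:4]: 35
[2:5]: 25
[3:6]: 33
[4:7]: 24
[5:8]: 36
[6:9]: 29
[7:10]: 23
[8:11]: 11

Max: 36 at [5:8]


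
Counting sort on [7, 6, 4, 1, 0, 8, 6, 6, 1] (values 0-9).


Input: [7, 6, 4, 1, 0, 8, 6, 6, 1]
Counts: [1, 2, 0, 0, 1, 0, 3, 1, 1, 0]

Sorted: [0, 1, 1, 4, 6, 6, 6, 7, 8]


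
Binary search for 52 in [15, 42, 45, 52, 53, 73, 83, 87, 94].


Step 1: lo=0, hi=8, mid=4, val=53
Step 2: lo=0, hi=3, mid=1, val=42
Step 3: lo=2, hi=3, mid=2, val=45
Step 4: lo=3, hi=3, mid=3, val=52

Found at index 3


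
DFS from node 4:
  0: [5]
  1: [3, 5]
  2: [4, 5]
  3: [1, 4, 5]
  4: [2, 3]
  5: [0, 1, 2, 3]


Visit 4, push [3, 2]
Visit 2, push [5]
Visit 5, push [3, 1, 0]
Visit 0, push []
Visit 1, push [3]
Visit 3, push []

DFS order: [4, 2, 5, 0, 1, 3]


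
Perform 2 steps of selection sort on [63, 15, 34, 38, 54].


Initial: [63, 15, 34, 38, 54]
Step 1: min=15 at 1
  Swap: [15, 63, 34, 38, 54]
Step 2: min=34 at 2
  Swap: [15, 34, 63, 38, 54]

After 2 steps: [15, 34, 63, 38, 54]


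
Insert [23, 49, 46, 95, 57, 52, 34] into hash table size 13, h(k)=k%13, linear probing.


Insert 23: h=10 -> slot 10
Insert 49: h=10, 1 probes -> slot 11
Insert 46: h=7 -> slot 7
Insert 95: h=4 -> slot 4
Insert 57: h=5 -> slot 5
Insert 52: h=0 -> slot 0
Insert 34: h=8 -> slot 8

Table: [52, None, None, None, 95, 57, None, 46, 34, None, 23, 49, None]


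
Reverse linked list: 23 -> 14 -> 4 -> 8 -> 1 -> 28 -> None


Step 1: curr=23, set curr.next=prev(None) | reversed so far: 23
Step 2: curr=14, set curr.next=prev(23) | reversed so far: 14 -> 23
Step 3: curr=4, set curr.next=prev(14) | reversed so far: 4 -> 14 -> 23
Step 4: curr=8, set curr.next=prev(4) | reversed so far: 8 -> 4 -> 14 -> 23
Step 5: curr=1, set curr.next=prev(8) | reversed so far: 1 -> 8 -> 4 -> 14 -> 23
Step 6: curr=28, set curr.next=prev(1) | reversed so far: 28 -> 1 -> 8 -> 4 -> 14 -> 23

28 -> 1 -> 8 -> 4 -> 14 -> 23 -> None


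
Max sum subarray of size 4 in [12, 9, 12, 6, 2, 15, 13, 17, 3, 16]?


[0:4]: 39
[1:5]: 29
[2:6]: 35
[3:7]: 36
[4:8]: 47
[5:9]: 48
[6:10]: 49

Max: 49 at [6:10]


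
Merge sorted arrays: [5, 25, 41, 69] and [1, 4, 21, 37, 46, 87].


Take 1 from B
Take 4 from B
Take 5 from A
Take 21 from B
Take 25 from A
Take 37 from B
Take 41 from A
Take 46 from B
Take 69 from A

Merged: [1, 4, 5, 21, 25, 37, 41, 46, 69, 87]


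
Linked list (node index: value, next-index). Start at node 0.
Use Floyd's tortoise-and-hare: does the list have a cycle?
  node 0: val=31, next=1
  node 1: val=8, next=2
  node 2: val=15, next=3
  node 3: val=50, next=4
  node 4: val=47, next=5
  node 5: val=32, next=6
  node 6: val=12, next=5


Floyd's tortoise (slow, +1) and hare (fast, +2):
  init: slow=0, fast=0
  step 1: slow=1, fast=2
  step 2: slow=2, fast=4
  step 3: slow=3, fast=6
  step 4: slow=4, fast=6
  step 5: slow=5, fast=6
  step 6: slow=6, fast=6
  slow == fast at node 6: cycle detected

Cycle: yes


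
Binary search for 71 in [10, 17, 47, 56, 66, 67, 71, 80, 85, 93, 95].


Step 1: lo=0, hi=10, mid=5, val=67
Step 2: lo=6, hi=10, mid=8, val=85
Step 3: lo=6, hi=7, mid=6, val=71

Found at index 6


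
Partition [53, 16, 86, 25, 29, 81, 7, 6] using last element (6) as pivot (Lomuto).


Pivot: 6
Place pivot at 0: [6, 16, 86, 25, 29, 81, 7, 53]

Partitioned: [6, 16, 86, 25, 29, 81, 7, 53]


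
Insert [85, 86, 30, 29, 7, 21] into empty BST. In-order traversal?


Insert 85: root
Insert 86: R from 85
Insert 30: L from 85
Insert 29: L from 85 -> L from 30
Insert 7: L from 85 -> L from 30 -> L from 29
Insert 21: L from 85 -> L from 30 -> L from 29 -> R from 7

In-order: [7, 21, 29, 30, 85, 86]


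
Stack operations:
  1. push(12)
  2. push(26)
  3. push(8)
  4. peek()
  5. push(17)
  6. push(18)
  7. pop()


push(12) -> [12]
push(26) -> [12, 26]
push(8) -> [12, 26, 8]
peek()->8
push(17) -> [12, 26, 8, 17]
push(18) -> [12, 26, 8, 17, 18]
pop()->18, [12, 26, 8, 17]

Final stack: [12, 26, 8, 17]


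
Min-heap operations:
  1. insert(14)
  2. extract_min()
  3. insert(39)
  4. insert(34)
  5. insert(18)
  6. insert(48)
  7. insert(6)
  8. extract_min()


insert(14) -> [14]
extract_min()->14, []
insert(39) -> [39]
insert(34) -> [34, 39]
insert(18) -> [18, 39, 34]
insert(48) -> [18, 39, 34, 48]
insert(6) -> [6, 18, 34, 48, 39]
extract_min()->6, [18, 39, 34, 48]

Final heap: [18, 39, 34, 48]


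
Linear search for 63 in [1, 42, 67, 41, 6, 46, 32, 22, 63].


i=0: 1!=63
i=1: 42!=63
i=2: 67!=63
i=3: 41!=63
i=4: 6!=63
i=5: 46!=63
i=6: 32!=63
i=7: 22!=63
i=8: 63==63 found!

Found at 8, 9 comps


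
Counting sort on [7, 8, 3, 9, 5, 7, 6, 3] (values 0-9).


Input: [7, 8, 3, 9, 5, 7, 6, 3]
Counts: [0, 0, 0, 2, 0, 1, 1, 2, 1, 1]

Sorted: [3, 3, 5, 6, 7, 7, 8, 9]


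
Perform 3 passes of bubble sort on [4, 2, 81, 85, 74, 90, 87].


Initial: [4, 2, 81, 85, 74, 90, 87]
Pass 1: [2, 4, 81, 74, 85, 87, 90] (3 swaps)
Pass 2: [2, 4, 74, 81, 85, 87, 90] (1 swaps)
Pass 3: [2, 4, 74, 81, 85, 87, 90] (0 swaps)

After 3 passes: [2, 4, 74, 81, 85, 87, 90]


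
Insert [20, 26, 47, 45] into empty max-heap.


Insert 20: [20]
Insert 26: [26, 20]
Insert 47: [47, 20, 26]
Insert 45: [47, 45, 26, 20]

Final heap: [47, 45, 26, 20]


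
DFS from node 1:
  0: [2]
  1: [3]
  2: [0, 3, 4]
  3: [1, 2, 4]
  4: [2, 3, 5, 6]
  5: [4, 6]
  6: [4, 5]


Visit 1, push [3]
Visit 3, push [4, 2]
Visit 2, push [4, 0]
Visit 0, push []
Visit 4, push [6, 5]
Visit 5, push [6]
Visit 6, push []

DFS order: [1, 3, 2, 0, 4, 5, 6]


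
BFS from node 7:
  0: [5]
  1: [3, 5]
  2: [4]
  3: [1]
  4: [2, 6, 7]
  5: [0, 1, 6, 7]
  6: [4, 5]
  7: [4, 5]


Visit 7, enqueue [4, 5]
Visit 4, enqueue [2, 6]
Visit 5, enqueue [0, 1]
Visit 2, enqueue []
Visit 6, enqueue []
Visit 0, enqueue []
Visit 1, enqueue [3]
Visit 3, enqueue []

BFS order: [7, 4, 5, 2, 6, 0, 1, 3]


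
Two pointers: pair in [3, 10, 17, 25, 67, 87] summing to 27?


lo=0(3)+hi=5(87)=90
lo=0(3)+hi=4(67)=70
lo=0(3)+hi=3(25)=28
lo=0(3)+hi=2(17)=20
lo=1(10)+hi=2(17)=27

Yes: 10+17=27


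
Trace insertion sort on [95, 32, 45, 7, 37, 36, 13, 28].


Initial: [95, 32, 45, 7, 37, 36, 13, 28]
Insert 32: [32, 95, 45, 7, 37, 36, 13, 28]
Insert 45: [32, 45, 95, 7, 37, 36, 13, 28]
Insert 7: [7, 32, 45, 95, 37, 36, 13, 28]
Insert 37: [7, 32, 37, 45, 95, 36, 13, 28]
Insert 36: [7, 32, 36, 37, 45, 95, 13, 28]
Insert 13: [7, 13, 32, 36, 37, 45, 95, 28]
Insert 28: [7, 13, 28, 32, 36, 37, 45, 95]

Sorted: [7, 13, 28, 32, 36, 37, 45, 95]


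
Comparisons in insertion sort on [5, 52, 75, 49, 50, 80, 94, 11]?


Algorithm: insertion sort
Input: [5, 52, 75, 49, 50, 80, 94, 11]
Sorted: [5, 11, 49, 50, 52, 75, 80, 94]

17


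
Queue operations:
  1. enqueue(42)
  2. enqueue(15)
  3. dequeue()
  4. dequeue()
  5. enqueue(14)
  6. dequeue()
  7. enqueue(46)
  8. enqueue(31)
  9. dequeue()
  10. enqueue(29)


enqueue(42) -> [42]
enqueue(15) -> [42, 15]
dequeue()->42, [15]
dequeue()->15, []
enqueue(14) -> [14]
dequeue()->14, []
enqueue(46) -> [46]
enqueue(31) -> [46, 31]
dequeue()->46, [31]
enqueue(29) -> [31, 29]

Final queue: [31, 29]


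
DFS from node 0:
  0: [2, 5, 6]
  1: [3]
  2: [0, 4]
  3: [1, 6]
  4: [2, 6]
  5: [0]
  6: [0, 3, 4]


Visit 0, push [6, 5, 2]
Visit 2, push [4]
Visit 4, push [6]
Visit 6, push [3]
Visit 3, push [1]
Visit 1, push []
Visit 5, push []

DFS order: [0, 2, 4, 6, 3, 1, 5]


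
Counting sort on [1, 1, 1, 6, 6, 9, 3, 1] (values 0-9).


Input: [1, 1, 1, 6, 6, 9, 3, 1]
Counts: [0, 4, 0, 1, 0, 0, 2, 0, 0, 1]

Sorted: [1, 1, 1, 1, 3, 6, 6, 9]


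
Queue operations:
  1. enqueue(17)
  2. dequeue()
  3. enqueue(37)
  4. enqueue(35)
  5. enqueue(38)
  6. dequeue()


enqueue(17) -> [17]
dequeue()->17, []
enqueue(37) -> [37]
enqueue(35) -> [37, 35]
enqueue(38) -> [37, 35, 38]
dequeue()->37, [35, 38]

Final queue: [35, 38]


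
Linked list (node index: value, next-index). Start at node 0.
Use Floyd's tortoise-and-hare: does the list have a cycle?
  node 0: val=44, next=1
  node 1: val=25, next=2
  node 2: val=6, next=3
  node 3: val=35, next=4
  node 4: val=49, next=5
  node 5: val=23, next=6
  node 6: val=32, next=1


Floyd's tortoise (slow, +1) and hare (fast, +2):
  init: slow=0, fast=0
  step 1: slow=1, fast=2
  step 2: slow=2, fast=4
  step 3: slow=3, fast=6
  step 4: slow=4, fast=2
  step 5: slow=5, fast=4
  step 6: slow=6, fast=6
  slow == fast at node 6: cycle detected

Cycle: yes


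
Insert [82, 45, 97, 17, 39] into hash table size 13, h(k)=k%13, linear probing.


Insert 82: h=4 -> slot 4
Insert 45: h=6 -> slot 6
Insert 97: h=6, 1 probes -> slot 7
Insert 17: h=4, 1 probes -> slot 5
Insert 39: h=0 -> slot 0

Table: [39, None, None, None, 82, 17, 45, 97, None, None, None, None, None]


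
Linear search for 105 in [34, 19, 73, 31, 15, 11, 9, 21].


i=0: 34!=105
i=1: 19!=105
i=2: 73!=105
i=3: 31!=105
i=4: 15!=105
i=5: 11!=105
i=6: 9!=105
i=7: 21!=105

Not found, 8 comps


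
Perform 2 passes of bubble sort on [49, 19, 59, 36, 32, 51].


Initial: [49, 19, 59, 36, 32, 51]
Pass 1: [19, 49, 36, 32, 51, 59] (4 swaps)
Pass 2: [19, 36, 32, 49, 51, 59] (2 swaps)

After 2 passes: [19, 36, 32, 49, 51, 59]


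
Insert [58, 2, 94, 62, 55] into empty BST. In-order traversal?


Insert 58: root
Insert 2: L from 58
Insert 94: R from 58
Insert 62: R from 58 -> L from 94
Insert 55: L from 58 -> R from 2

In-order: [2, 55, 58, 62, 94]


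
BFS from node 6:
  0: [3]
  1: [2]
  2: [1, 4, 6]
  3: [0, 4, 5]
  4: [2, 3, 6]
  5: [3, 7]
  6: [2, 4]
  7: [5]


Visit 6, enqueue [2, 4]
Visit 2, enqueue [1]
Visit 4, enqueue [3]
Visit 1, enqueue []
Visit 3, enqueue [0, 5]
Visit 0, enqueue []
Visit 5, enqueue [7]
Visit 7, enqueue []

BFS order: [6, 2, 4, 1, 3, 0, 5, 7]


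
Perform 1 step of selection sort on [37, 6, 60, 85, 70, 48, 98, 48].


Initial: [37, 6, 60, 85, 70, 48, 98, 48]
Step 1: min=6 at 1
  Swap: [6, 37, 60, 85, 70, 48, 98, 48]

After 1 step: [6, 37, 60, 85, 70, 48, 98, 48]


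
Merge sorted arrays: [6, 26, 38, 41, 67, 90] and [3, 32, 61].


Take 3 from B
Take 6 from A
Take 26 from A
Take 32 from B
Take 38 from A
Take 41 from A
Take 61 from B

Merged: [3, 6, 26, 32, 38, 41, 61, 67, 90]


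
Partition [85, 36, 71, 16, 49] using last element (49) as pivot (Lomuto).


Pivot: 49
  36 <= 49: swap -> [36, 85, 71, 16, 49]
  16 <= 49: swap -> [36, 16, 71, 85, 49]
Place pivot at 2: [36, 16, 49, 85, 71]

Partitioned: [36, 16, 49, 85, 71]


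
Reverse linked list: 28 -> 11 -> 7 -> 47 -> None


Step 1: curr=28, set curr.next=prev(None) | reversed so far: 28
Step 2: curr=11, set curr.next=prev(28) | reversed so far: 11 -> 28
Step 3: curr=7, set curr.next=prev(11) | reversed so far: 7 -> 11 -> 28
Step 4: curr=47, set curr.next=prev(7) | reversed so far: 47 -> 7 -> 11 -> 28

47 -> 7 -> 11 -> 28 -> None


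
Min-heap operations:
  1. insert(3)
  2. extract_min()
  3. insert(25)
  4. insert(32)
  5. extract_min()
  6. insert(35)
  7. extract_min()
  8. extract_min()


insert(3) -> [3]
extract_min()->3, []
insert(25) -> [25]
insert(32) -> [25, 32]
extract_min()->25, [32]
insert(35) -> [32, 35]
extract_min()->32, [35]
extract_min()->35, []

Final heap: []


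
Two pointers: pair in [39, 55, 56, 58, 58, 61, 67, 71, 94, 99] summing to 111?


lo=0(39)+hi=9(99)=138
lo=0(39)+hi=8(94)=133
lo=0(39)+hi=7(71)=110
lo=1(55)+hi=7(71)=126
lo=1(55)+hi=6(67)=122
lo=1(55)+hi=5(61)=116
lo=1(55)+hi=4(58)=113
lo=1(55)+hi=3(58)=113
lo=1(55)+hi=2(56)=111

Yes: 55+56=111


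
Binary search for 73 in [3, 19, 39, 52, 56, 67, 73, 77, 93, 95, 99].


Step 1: lo=0, hi=10, mid=5, val=67
Step 2: lo=6, hi=10, mid=8, val=93
Step 3: lo=6, hi=7, mid=6, val=73

Found at index 6
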